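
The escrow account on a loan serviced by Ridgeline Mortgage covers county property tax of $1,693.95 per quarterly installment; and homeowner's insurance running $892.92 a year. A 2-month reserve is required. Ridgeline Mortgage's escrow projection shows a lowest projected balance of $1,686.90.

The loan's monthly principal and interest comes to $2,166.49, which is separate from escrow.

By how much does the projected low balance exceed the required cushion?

County property tax = $1,693.95 × 4 = $6,775.80
Homeowner's insurance = $892.92
Yearly total = $6,775.80 + $892.92 = $7,668.72
Monthly escrow = $7,668.72 / 12 = $639.06
Cushion = 2 × $639.06 = $1,278.12
Excess over cushion: $1,686.90 − $1,278.12 = $408.78

$408.78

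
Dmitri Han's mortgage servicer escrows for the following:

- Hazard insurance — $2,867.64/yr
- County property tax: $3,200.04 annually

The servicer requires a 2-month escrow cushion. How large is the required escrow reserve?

Hazard insurance = $2,867.64/yr
County property tax = $3,200.04/yr
Annual escrow total = $2,867.64 + $3,200.04 = $6,067.68
Per month = $6,067.68 / 12 = $505.64
Required cushion = 2 × $505.64 = $1,011.28

$1,011.28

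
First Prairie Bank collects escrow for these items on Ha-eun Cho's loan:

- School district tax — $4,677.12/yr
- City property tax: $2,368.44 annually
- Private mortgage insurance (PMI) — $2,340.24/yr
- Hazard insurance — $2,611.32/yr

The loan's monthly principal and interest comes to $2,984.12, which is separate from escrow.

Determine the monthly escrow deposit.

School district tax: $4,677.12/yr
City property tax: $2,368.44/yr
Private mortgage insurance (PMI): $2,340.24/yr
Hazard insurance: $2,611.32/yr
Yearly total = $11,997.12
Monthly = $11,997.12 ÷ 12 = $999.76

$999.76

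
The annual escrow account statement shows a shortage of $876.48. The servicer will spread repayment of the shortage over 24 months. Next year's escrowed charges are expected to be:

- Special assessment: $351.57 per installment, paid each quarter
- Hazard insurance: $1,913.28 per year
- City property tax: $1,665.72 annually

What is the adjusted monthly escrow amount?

Special assessment — $351.57 × 4 = $1,406.28 per year
Hazard insurance — $1,913.28 per year
City property tax — $1,665.72 per year
Total per year = $4,985.28
Per month = $4,985.28 / 12 = $415.44
Monthly shortage recovery: $876.48 ÷ 24 = $36.52
New monthly escrow = $415.44 + $36.52 = $451.96

$451.96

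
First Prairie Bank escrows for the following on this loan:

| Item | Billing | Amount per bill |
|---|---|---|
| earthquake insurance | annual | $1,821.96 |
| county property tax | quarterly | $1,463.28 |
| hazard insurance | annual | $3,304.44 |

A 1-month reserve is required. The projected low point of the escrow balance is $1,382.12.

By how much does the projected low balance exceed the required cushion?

$467.16

Earthquake insurance: $1,821.96 per year
County property tax: $1,463.28 × 4 = $5,853.12 per year
Hazard insurance: $3,304.44 per year
Combined annual = $1,821.96 + $5,853.12 + $3,304.44 = $10,979.52
Per month = $10,979.52 ÷ 12 = $914.96
Cushion = 1 × $914.96 = $914.96
Surplus = $1,382.12 − $914.96 = $467.16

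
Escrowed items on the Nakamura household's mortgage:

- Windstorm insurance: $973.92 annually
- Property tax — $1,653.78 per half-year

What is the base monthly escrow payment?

$356.79

Windstorm insurance — $973.92 per year
Property tax — $1,653.78 × 2 = $3,307.56 per year
Yearly total = $973.92 + $3,307.56 = $4,281.48
Per month = $4,281.48 ÷ 12 = $356.79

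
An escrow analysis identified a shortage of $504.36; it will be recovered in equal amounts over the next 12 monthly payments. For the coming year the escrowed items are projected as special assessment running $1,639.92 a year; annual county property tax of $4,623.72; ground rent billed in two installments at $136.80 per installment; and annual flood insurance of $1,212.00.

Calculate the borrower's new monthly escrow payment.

Special assessment — $1,639.92
County property tax — $4,623.72
Ground rent — $136.80 × 2 = $273.60
Flood insurance — $1,212.00
Combined annual = $1,639.92 + $4,623.72 + $273.60 + $1,212.00 = $7,749.24
Base monthly escrow = $7,749.24 ÷ 12 = $645.77
Shortage per month = $504.36 / 12 = $42.03
New monthly escrow = $645.77 + $42.03 = $687.80

$687.80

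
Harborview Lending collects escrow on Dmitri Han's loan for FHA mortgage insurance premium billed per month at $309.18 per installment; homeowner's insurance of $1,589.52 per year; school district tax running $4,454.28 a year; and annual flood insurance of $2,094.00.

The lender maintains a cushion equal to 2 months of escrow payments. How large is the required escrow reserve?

$1,974.66

FHA mortgage insurance premium = $309.18 × 12 = $3,710.16/yr
Homeowner's insurance = $1,589.52/yr
School district tax = $4,454.28/yr
Flood insurance = $2,094.00/yr
Combined annual = $3,710.16 + $1,589.52 + $4,454.28 + $2,094.00 = $11,847.96
Base monthly escrow = $11,847.96 ÷ 12 = $987.33
Cushion = 2 × $987.33 = $1,974.66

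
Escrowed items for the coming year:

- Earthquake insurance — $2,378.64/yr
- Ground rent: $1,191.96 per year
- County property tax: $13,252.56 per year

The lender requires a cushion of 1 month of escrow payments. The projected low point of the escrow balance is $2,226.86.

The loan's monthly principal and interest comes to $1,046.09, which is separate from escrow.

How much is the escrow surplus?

Earthquake insurance: $2,378.64/yr
Ground rent: $1,191.96/yr
County property tax: $13,252.56/yr
Combined annual = $16,823.16
Monthly = $16,823.16 ÷ 12 = $1,401.93
Required cushion = 1 × $1,401.93 = $1,401.93
Surplus = $2,226.86 − $1,401.93 = $824.93

$824.93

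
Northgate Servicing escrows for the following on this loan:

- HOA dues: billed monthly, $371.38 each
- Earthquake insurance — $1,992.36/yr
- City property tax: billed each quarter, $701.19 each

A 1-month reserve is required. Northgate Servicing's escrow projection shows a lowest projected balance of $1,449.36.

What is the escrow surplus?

$678.22

HOA dues — $371.38 × 12 = $4,456.56 annually
Earthquake insurance — $1,992.36 annually
City property tax — $701.19 × 4 = $2,804.76 annually
Yearly total = $4,456.56 + $1,992.36 + $2,804.76 = $9,253.68
Per month = $9,253.68 / 12 = $771.14
Required cushion = 1 × $771.14 = $771.14
Excess over cushion: $1,449.36 − $771.14 = $678.22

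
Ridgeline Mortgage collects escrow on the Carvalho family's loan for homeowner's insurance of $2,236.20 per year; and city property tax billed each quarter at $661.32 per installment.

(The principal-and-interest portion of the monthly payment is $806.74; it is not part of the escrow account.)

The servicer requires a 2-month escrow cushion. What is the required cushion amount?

$813.58

Homeowner's insurance = $2,236.20 annually
City property tax = $661.32 × 4 = $2,645.28 annually
Yearly total = $4,881.48
Monthly escrow = $4,881.48 ÷ 12 = $406.79
Required cushion = 2 × $406.79 = $813.58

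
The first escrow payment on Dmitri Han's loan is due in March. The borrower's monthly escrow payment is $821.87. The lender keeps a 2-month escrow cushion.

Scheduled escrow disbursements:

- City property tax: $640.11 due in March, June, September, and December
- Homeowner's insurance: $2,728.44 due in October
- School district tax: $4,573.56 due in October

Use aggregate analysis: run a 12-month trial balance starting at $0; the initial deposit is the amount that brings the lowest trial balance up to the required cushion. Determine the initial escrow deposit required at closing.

Cushion = 2 × $821.87 = $1,643.74
Trial balance (start $0, +$821.87 each month, − disbursements):
  Mar: +$821.87 − $640.11 → $181.76
  Apr: +$821.87 → $1,003.63
  May: +$821.87 → $1,825.50
  Jun: +$821.87 − $640.11 → $2,007.26
  Jul: +$821.87 → $2,829.13
  Aug: +$821.87 → $3,651.00
  Sep: +$821.87 − $640.11 → $3,832.76
  Oct: +$821.87 − $7,302.00 → -$2,647.37
  Nov: +$821.87 → -$1,825.50
  Dec: +$821.87 − $640.11 → -$1,643.74
  Jan: +$821.87 → -$821.87
  Feb: +$821.87 → $0.00
Lowest trial balance = -$2,647.37 (Oct)
Initial deposit = cushion − low point = $1,643.74 − (-$2,647.37) = $4,291.11

$4,291.11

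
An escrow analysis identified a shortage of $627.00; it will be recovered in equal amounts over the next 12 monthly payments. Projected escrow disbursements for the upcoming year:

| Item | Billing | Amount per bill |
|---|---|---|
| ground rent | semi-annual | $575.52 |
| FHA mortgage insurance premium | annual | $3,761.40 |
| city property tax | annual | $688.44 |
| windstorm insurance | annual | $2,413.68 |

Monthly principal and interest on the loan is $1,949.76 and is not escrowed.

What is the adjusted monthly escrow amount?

Ground rent: $575.52 × 2 = $1,151.04/yr
FHA mortgage insurance premium: $3,761.40/yr
City property tax: $688.44/yr
Windstorm insurance: $2,413.68/yr
Combined annual = $8,014.56
Per month = $8,014.56 ÷ 12 = $667.88
Shortage spread = $627.00 / 12 = $52.25/mo
New monthly escrow = $667.88 + $52.25 = $720.13

$720.13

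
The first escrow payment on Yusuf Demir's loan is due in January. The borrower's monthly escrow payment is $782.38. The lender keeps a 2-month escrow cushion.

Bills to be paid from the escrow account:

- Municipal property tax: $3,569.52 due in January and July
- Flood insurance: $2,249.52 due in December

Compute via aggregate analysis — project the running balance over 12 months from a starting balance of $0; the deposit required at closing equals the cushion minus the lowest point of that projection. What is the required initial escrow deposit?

Cushion = 2 × $782.38 = $1,564.76
Trial balance (start $0, +$782.38 each month, − disbursements):
  Jan: +$782.38 − $3,569.52 → -$2,787.14
  Feb: +$782.38 → -$2,004.76
  Mar: +$782.38 → -$1,222.38
  Apr: +$782.38 → -$440.00
  May: +$782.38 → $342.38
  Jun: +$782.38 → $1,124.76
  Jul: +$782.38 − $3,569.52 → -$1,662.38
  Aug: +$782.38 → -$880.00
  Sep: +$782.38 → -$97.62
  Oct: +$782.38 → $684.76
  Nov: +$782.38 → $1,467.14
  Dec: +$782.38 − $2,249.52 → $0.00
Lowest trial balance = -$2,787.14 (Jan)
Initial deposit = cushion − low point = $1,564.76 − (-$2,787.14) = $4,351.90

$4,351.90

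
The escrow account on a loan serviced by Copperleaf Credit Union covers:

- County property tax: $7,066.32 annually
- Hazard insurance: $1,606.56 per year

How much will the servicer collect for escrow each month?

$722.74

County property tax: $7,066.32 per year
Hazard insurance: $1,606.56 per year
Yearly total = $7,066.32 + $1,606.56 = $8,672.88
Base monthly escrow = $8,672.88 ÷ 12 = $722.74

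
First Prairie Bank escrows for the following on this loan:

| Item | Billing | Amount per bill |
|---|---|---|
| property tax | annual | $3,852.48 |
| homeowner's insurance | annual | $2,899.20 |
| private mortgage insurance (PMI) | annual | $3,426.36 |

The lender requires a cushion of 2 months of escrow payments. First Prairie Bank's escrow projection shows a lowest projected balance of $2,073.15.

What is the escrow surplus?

$376.81

Property tax: $3,852.48
Homeowner's insurance: $2,899.20
Private mortgage insurance (PMI): $3,426.36
Total per year = $3,852.48 + $2,899.20 + $3,426.36 = $10,178.04
Monthly = $10,178.04 / 12 = $848.17
Required reserve = 2 × $848.17 = $1,696.34
Surplus = $2,073.15 − $1,696.34 = $376.81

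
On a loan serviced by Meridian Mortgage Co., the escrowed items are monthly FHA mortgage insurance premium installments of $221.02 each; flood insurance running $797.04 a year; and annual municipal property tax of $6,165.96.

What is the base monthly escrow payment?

$801.27

FHA mortgage insurance premium — $221.02 × 12 = $2,652.24 annually
Flood insurance — $797.04 annually
Municipal property tax — $6,165.96 annually
Total per year = $2,652.24 + $797.04 + $6,165.96 = $9,615.24
Per month = $9,615.24 ÷ 12 = $801.27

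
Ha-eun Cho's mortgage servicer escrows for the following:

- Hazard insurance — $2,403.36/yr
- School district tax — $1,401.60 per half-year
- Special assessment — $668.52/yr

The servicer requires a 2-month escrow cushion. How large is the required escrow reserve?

$979.18

Hazard insurance = $2,403.36 per year
School district tax = $1,401.60 × 2 = $2,803.20 per year
Special assessment = $668.52 per year
Total annual escrow = $2,403.36 + $2,803.20 + $668.52 = $5,875.08
Monthly = $5,875.08 / 12 = $489.59
Cushion = 2 × $489.59 = $979.18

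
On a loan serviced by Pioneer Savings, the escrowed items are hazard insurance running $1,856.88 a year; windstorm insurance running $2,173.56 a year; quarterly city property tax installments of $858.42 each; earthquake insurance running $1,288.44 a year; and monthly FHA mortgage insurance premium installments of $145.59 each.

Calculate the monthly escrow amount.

$874.97

Hazard insurance — $1,856.88 annually
Windstorm insurance — $2,173.56 annually
City property tax — $858.42 × 4 = $3,433.68 annually
Earthquake insurance — $1,288.44 annually
FHA mortgage insurance premium — $145.59 × 12 = $1,747.08 annually
Annual escrow total = $1,856.88 + $2,173.56 + $3,433.68 + $1,288.44 + $1,747.08 = $10,499.64
Per month = $10,499.64 ÷ 12 = $874.97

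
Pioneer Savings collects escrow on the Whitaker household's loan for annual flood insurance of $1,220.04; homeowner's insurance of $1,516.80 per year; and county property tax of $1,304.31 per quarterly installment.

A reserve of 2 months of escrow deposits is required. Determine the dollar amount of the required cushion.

$1,325.68

Flood insurance — $1,220.04 per year
Homeowner's insurance — $1,516.80 per year
County property tax — $1,304.31 × 4 = $5,217.24 per year
Total per year = $1,220.04 + $1,516.80 + $5,217.24 = $7,954.08
Monthly escrow = $7,954.08 ÷ 12 = $662.84
Cushion = 2 × $662.84 = $1,325.68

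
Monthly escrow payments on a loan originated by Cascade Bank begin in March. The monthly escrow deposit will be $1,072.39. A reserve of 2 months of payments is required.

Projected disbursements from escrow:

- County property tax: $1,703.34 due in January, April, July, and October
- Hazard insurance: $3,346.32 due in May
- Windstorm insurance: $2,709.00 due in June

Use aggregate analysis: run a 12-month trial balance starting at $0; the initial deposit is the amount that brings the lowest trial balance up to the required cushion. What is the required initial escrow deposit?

Cushion = 2 × $1,072.39 = $2,144.78
Trial balance (start $0, +$1,072.39 each month, − disbursements):
  Mar: +$1,072.39 → $1,072.39
  Apr: +$1,072.39 − $1,703.34 → $441.44
  May: +$1,072.39 − $3,346.32 → -$1,832.49
  Jun: +$1,072.39 − $2,709.00 → -$3,469.10
  Jul: +$1,072.39 − $1,703.34 → -$4,100.05
  Aug: +$1,072.39 → -$3,027.66
  Sep: +$1,072.39 → -$1,955.27
  Oct: +$1,072.39 − $1,703.34 → -$2,586.22
  Nov: +$1,072.39 → -$1,513.83
  Dec: +$1,072.39 → -$441.44
  Jan: +$1,072.39 − $1,703.34 → -$1,072.39
  Feb: +$1,072.39 → $0.00
Lowest trial balance = -$4,100.05 (Jul)
Initial deposit = cushion − low point = $2,144.78 − (-$4,100.05) = $6,244.83

$6,244.83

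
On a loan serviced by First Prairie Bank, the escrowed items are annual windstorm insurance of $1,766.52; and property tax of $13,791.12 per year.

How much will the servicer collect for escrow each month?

$1,296.47

Windstorm insurance — $1,766.52
Property tax — $13,791.12
Yearly total = $1,766.52 + $13,791.12 = $15,557.64
Per month = $15,557.64 ÷ 12 = $1,296.47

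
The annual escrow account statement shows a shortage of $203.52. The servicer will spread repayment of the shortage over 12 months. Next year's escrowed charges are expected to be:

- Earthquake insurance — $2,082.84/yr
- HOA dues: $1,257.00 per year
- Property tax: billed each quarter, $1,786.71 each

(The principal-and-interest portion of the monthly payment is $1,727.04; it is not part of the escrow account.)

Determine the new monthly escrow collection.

$890.85

Earthquake insurance: $2,082.84
HOA dues: $1,257.00
Property tax: $1,786.71 × 4 = $7,146.84
Total annual escrow = $2,082.84 + $1,257.00 + $7,146.84 = $10,486.68
Monthly = $10,486.68 / 12 = $873.89
Monthly shortage recovery: $203.52 ÷ 12 = $16.96
New monthly escrow = $873.89 + $16.96 = $890.85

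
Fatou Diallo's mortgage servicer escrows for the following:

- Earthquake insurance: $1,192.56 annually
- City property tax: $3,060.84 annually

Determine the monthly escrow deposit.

$354.45

Earthquake insurance: $1,192.56 per year
City property tax: $3,060.84 per year
Yearly total = $1,192.56 + $3,060.84 = $4,253.40
Per month = $4,253.40 ÷ 12 = $354.45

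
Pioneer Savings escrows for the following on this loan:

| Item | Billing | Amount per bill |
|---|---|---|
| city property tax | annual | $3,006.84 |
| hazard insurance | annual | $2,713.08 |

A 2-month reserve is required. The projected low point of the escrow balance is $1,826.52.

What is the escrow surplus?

City property tax — $3,006.84 annually
Hazard insurance — $2,713.08 annually
Combined annual = $3,006.84 + $2,713.08 = $5,719.92
Per month = $5,719.92 / 12 = $476.66
Required cushion = 2 × $476.66 = $953.32
Excess over cushion: $1,826.52 − $953.32 = $873.20

$873.20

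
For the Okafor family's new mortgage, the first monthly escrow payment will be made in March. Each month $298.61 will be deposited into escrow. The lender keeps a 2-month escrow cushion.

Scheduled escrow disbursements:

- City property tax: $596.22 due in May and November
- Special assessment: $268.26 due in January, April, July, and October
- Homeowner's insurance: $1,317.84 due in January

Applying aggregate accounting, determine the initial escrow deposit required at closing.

$895.83

Cushion = 2 × $298.61 = $597.22
Trial balance (start $0, +$298.61 each month, − disbursements):
  Mar: +$298.61 → $298.61
  Apr: +$298.61 − $268.26 → $328.96
  May: +$298.61 − $596.22 → $31.35
  Jun: +$298.61 → $329.96
  Jul: +$298.61 − $268.26 → $360.31
  Aug: +$298.61 → $658.92
  Sep: +$298.61 → $957.53
  Oct: +$298.61 − $268.26 → $987.88
  Nov: +$298.61 − $596.22 → $690.27
  Dec: +$298.61 → $988.88
  Jan: +$298.61 − $1,586.10 → -$298.61
  Feb: +$298.61 → $0.00
Lowest trial balance = -$298.61 (Jan)
Initial deposit = cushion − low point = $597.22 − (-$298.61) = $895.83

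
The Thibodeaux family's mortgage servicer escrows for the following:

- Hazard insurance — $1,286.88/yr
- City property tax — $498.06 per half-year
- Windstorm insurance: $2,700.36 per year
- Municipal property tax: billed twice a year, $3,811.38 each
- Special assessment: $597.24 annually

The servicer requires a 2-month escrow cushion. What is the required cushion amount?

Hazard insurance = $1,286.88/yr
City property tax = $498.06 × 2 = $996.12/yr
Windstorm insurance = $2,700.36/yr
Municipal property tax = $3,811.38 × 2 = $7,622.76/yr
Special assessment = $597.24/yr
Total annual escrow = $1,286.88 + $996.12 + $2,700.36 + $7,622.76 + $597.24 = $13,203.36
Base monthly escrow = $13,203.36 / 12 = $1,100.28
Required cushion = 2 × $1,100.28 = $2,200.56

$2,200.56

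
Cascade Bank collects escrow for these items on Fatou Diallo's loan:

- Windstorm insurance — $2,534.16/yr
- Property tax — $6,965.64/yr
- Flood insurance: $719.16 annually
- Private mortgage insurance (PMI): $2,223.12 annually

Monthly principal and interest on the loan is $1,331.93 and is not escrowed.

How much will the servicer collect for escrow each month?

Windstorm insurance — $2,534.16 annually
Property tax — $6,965.64 annually
Flood insurance — $719.16 annually
Private mortgage insurance (PMI) — $2,223.12 annually
Combined annual = $12,442.08
Base monthly escrow = $12,442.08 / 12 = $1,036.84

$1,036.84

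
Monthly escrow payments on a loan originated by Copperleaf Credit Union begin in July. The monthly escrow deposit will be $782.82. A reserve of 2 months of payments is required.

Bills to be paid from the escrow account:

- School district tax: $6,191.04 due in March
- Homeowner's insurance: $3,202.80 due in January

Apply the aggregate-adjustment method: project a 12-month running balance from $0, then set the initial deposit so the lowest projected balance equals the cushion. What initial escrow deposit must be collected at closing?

$3,914.10

Cushion = 2 × $782.82 = $1,565.64
Trial balance (start $0, +$782.82 each month, − disbursements):
  Jul: +$782.82 → $782.82
  Aug: +$782.82 → $1,565.64
  Sep: +$782.82 → $2,348.46
  Oct: +$782.82 → $3,131.28
  Nov: +$782.82 → $3,914.10
  Dec: +$782.82 → $4,696.92
  Jan: +$782.82 − $3,202.80 → $2,276.94
  Feb: +$782.82 → $3,059.76
  Mar: +$782.82 − $6,191.04 → -$2,348.46
  Apr: +$782.82 → -$1,565.64
  May: +$782.82 → -$782.82
  Jun: +$782.82 → $0.00
Lowest trial balance = -$2,348.46 (Mar)
Initial deposit = cushion − low point = $1,565.64 − (-$2,348.46) = $3,914.10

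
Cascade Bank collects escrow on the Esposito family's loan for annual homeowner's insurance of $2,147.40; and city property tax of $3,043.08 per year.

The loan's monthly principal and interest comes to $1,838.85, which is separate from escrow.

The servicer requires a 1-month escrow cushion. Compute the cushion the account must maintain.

$432.54

Homeowner's insurance = $2,147.40 annually
City property tax = $3,043.08 annually
Annual escrow total = $5,190.48
Monthly escrow = $5,190.48 / 12 = $432.54
Reserve = 1 × $432.54 = $432.54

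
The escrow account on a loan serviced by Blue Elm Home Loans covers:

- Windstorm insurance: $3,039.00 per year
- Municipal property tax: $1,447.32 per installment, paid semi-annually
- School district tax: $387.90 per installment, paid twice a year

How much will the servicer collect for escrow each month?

Windstorm insurance = $3,039.00 annually
Municipal property tax = $1,447.32 × 2 = $2,894.64 annually
School district tax = $387.90 × 2 = $775.80 annually
Total annual escrow = $3,039.00 + $2,894.64 + $775.80 = $6,709.44
Monthly = $6,709.44 ÷ 12 = $559.12

$559.12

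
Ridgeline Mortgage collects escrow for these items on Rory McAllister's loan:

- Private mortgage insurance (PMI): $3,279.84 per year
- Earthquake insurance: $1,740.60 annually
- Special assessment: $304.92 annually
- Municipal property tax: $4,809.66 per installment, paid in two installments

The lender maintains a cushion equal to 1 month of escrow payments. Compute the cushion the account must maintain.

Private mortgage insurance (PMI) = $3,279.84 annually
Earthquake insurance = $1,740.60 annually
Special assessment = $304.92 annually
Municipal property tax = $4,809.66 × 2 = $9,619.32 annually
Total annual escrow = $3,279.84 + $1,740.60 + $304.92 + $9,619.32 = $14,944.68
Base monthly escrow = $14,944.68 ÷ 12 = $1,245.39
Cushion = 1 × $1,245.39 = $1,245.39

$1,245.39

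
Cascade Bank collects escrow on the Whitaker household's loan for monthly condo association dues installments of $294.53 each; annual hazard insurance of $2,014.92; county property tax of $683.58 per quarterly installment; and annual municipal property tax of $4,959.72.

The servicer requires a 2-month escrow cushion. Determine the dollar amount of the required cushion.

$2,207.22

Condo association dues: $294.53 × 12 = $3,534.36
Hazard insurance: $2,014.92
County property tax: $683.58 × 4 = $2,734.32
Municipal property tax: $4,959.72
Total per year = $13,243.32
Monthly escrow = $13,243.32 / 12 = $1,103.61
Required cushion = 2 × $1,103.61 = $2,207.22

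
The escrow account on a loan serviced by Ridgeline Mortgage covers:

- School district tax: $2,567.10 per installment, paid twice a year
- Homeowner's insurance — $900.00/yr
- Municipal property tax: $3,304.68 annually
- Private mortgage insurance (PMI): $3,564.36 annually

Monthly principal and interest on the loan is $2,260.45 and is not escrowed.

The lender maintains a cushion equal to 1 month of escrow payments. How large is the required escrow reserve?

School district tax — $2,567.10 × 2 = $5,134.20 annually
Homeowner's insurance — $900.00 annually
Municipal property tax — $3,304.68 annually
Private mortgage insurance (PMI) — $3,564.36 annually
Annual escrow total = $12,903.24
Monthly escrow = $12,903.24 / 12 = $1,075.27
Reserve = 1 × $1,075.27 = $1,075.27

$1,075.27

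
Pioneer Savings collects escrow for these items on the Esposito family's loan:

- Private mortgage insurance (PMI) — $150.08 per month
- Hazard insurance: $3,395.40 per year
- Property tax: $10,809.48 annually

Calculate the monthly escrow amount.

$1,333.82

Private mortgage insurance (PMI) — $150.08 × 12 = $1,800.96
Hazard insurance — $3,395.40
Property tax — $10,809.48
Total per year = $1,800.96 + $3,395.40 + $10,809.48 = $16,005.84
Monthly escrow = $16,005.84 / 12 = $1,333.82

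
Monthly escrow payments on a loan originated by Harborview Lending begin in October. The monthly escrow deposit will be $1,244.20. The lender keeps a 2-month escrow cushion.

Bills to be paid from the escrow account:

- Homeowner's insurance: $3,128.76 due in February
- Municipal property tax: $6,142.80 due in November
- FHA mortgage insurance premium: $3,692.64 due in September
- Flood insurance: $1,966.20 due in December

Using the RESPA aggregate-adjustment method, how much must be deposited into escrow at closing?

$7,505.16

Cushion = 2 × $1,244.20 = $2,488.40
Trial balance (start $0, +$1,244.20 each month, − disbursements):
  Oct: +$1,244.20 → $1,244.20
  Nov: +$1,244.20 − $6,142.80 → -$3,654.40
  Dec: +$1,244.20 − $1,966.20 → -$4,376.40
  Jan: +$1,244.20 → -$3,132.20
  Feb: +$1,244.20 − $3,128.76 → -$5,016.76
  Mar: +$1,244.20 → -$3,772.56
  Apr: +$1,244.20 → -$2,528.36
  May: +$1,244.20 → -$1,284.16
  Jun: +$1,244.20 → -$39.96
  Jul: +$1,244.20 → $1,204.24
  Aug: +$1,244.20 → $2,448.44
  Sep: +$1,244.20 − $3,692.64 → $0.00
Lowest trial balance = -$5,016.76 (Feb)
Initial deposit = cushion − low point = $2,488.40 − (-$5,016.76) = $7,505.16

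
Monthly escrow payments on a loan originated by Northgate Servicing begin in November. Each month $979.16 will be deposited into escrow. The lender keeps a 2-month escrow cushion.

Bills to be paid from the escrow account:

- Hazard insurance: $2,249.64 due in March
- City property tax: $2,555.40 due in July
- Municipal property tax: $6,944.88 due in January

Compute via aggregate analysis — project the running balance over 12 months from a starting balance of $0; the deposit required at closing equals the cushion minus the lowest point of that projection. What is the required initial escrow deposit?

Cushion = 2 × $979.16 = $1,958.32
Trial balance (start $0, +$979.16 each month, − disbursements):
  Nov: +$979.16 → $979.16
  Dec: +$979.16 → $1,958.32
  Jan: +$979.16 − $6,944.88 → -$4,007.40
  Feb: +$979.16 → -$3,028.24
  Mar: +$979.16 − $2,249.64 → -$4,298.72
  Apr: +$979.16 → -$3,319.56
  May: +$979.16 → -$2,340.40
  Jun: +$979.16 → -$1,361.24
  Jul: +$979.16 − $2,555.40 → -$2,937.48
  Aug: +$979.16 → -$1,958.32
  Sep: +$979.16 → -$979.16
  Oct: +$979.16 → $0.00
Lowest trial balance = -$4,298.72 (Mar)
Initial deposit = cushion − low point = $1,958.32 − (-$4,298.72) = $6,257.04

$6,257.04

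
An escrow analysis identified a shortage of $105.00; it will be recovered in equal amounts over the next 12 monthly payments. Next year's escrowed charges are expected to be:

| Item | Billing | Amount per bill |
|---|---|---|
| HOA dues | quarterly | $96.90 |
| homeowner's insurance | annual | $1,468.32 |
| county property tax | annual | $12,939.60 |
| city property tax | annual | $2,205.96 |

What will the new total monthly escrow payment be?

$1,425.54

HOA dues: $96.90 × 4 = $387.60
Homeowner's insurance: $1,468.32
County property tax: $12,939.60
City property tax: $2,205.96
Annual escrow total = $387.60 + $1,468.32 + $12,939.60 + $2,205.96 = $17,001.48
Base monthly escrow = $17,001.48 / 12 = $1,416.79
Monthly shortage recovery: $105.00 / 12 = $8.75
New monthly escrow = $1,416.79 + $8.75 = $1,425.54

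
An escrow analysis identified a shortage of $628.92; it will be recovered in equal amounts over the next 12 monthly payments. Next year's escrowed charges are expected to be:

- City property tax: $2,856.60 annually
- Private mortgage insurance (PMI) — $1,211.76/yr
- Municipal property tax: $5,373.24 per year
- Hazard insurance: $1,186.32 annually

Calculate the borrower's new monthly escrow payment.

City property tax: $2,856.60 per year
Private mortgage insurance (PMI): $1,211.76 per year
Municipal property tax: $5,373.24 per year
Hazard insurance: $1,186.32 per year
Annual escrow total = $2,856.60 + $1,211.76 + $5,373.24 + $1,186.32 = $10,627.92
Per month = $10,627.92 / 12 = $885.66
Shortage spread = $628.92 / 12 = $52.41/mo
Adjusted monthly = $885.66 + $52.41 = $938.07

$938.07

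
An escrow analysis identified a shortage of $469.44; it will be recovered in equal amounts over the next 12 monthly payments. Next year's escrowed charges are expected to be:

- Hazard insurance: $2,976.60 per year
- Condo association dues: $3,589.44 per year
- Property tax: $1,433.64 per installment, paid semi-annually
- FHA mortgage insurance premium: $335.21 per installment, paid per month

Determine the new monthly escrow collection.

Hazard insurance — $2,976.60 per year
Condo association dues — $3,589.44 per year
Property tax — $1,433.64 × 2 = $2,867.28 per year
FHA mortgage insurance premium — $335.21 × 12 = $4,022.52 per year
Yearly total = $2,976.60 + $3,589.44 + $2,867.28 + $4,022.52 = $13,455.84
Monthly escrow = $13,455.84 / 12 = $1,121.32
Monthly shortage recovery: $469.44 ÷ 12 = $39.12
New monthly escrow = $1,121.32 + $39.12 = $1,160.44

$1,160.44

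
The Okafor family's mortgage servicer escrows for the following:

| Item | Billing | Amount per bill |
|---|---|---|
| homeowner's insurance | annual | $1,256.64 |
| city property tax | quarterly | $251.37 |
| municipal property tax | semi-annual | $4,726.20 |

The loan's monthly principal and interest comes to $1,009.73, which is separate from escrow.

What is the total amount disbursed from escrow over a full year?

$11,714.52

Homeowner's insurance — $1,256.64
City property tax — $251.37 × 4 = $1,005.48
Municipal property tax — $4,726.20 × 2 = $9,452.40
Total annual escrow = $11,714.52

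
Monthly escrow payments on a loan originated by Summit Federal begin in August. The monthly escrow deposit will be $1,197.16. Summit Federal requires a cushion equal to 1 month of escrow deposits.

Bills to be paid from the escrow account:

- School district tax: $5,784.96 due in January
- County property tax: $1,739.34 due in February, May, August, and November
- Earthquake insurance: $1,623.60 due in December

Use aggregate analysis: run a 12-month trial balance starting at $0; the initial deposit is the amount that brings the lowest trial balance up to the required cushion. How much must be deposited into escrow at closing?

Cushion = 1 × $1,197.16 = $1,197.16
Trial balance (start $0, +$1,197.16 each month, − disbursements):
  Aug: +$1,197.16 − $1,739.34 → -$542.18
  Sep: +$1,197.16 → $654.98
  Oct: +$1,197.16 → $1,852.14
  Nov: +$1,197.16 − $1,739.34 → $1,309.96
  Dec: +$1,197.16 − $1,623.60 → $883.52
  Jan: +$1,197.16 − $5,784.96 → -$3,704.28
  Feb: +$1,197.16 − $1,739.34 → -$4,246.46
  Mar: +$1,197.16 → -$3,049.30
  Apr: +$1,197.16 → -$1,852.14
  May: +$1,197.16 − $1,739.34 → -$2,394.32
  Jun: +$1,197.16 → -$1,197.16
  Jul: +$1,197.16 → $0.00
Lowest trial balance = -$4,246.46 (Feb)
Initial deposit = cushion − low point = $1,197.16 − (-$4,246.46) = $5,443.62

$5,443.62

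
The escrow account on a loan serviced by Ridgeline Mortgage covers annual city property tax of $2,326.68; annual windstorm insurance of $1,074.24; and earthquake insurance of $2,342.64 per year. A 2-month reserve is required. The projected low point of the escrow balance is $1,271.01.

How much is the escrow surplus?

City property tax — $2,326.68 per year
Windstorm insurance — $1,074.24 per year
Earthquake insurance — $2,342.64 per year
Total annual escrow = $5,743.56
Monthly = $5,743.56 / 12 = $478.63
Required cushion = 2 × $478.63 = $957.26
Surplus = $1,271.01 − $957.26 = $313.75

$313.75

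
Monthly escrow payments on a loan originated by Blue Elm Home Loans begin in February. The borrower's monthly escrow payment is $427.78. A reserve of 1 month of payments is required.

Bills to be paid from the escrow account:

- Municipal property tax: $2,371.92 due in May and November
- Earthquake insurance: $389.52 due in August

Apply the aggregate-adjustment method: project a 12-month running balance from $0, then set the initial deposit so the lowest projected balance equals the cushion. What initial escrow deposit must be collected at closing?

$1,283.34

Cushion = 1 × $427.78 = $427.78
Trial balance (start $0, +$427.78 each month, − disbursements):
  Feb: +$427.78 → $427.78
  Mar: +$427.78 → $855.56
  Apr: +$427.78 → $1,283.34
  May: +$427.78 − $2,371.92 → -$660.80
  Jun: +$427.78 → -$233.02
  Jul: +$427.78 → $194.76
  Aug: +$427.78 − $389.52 → $233.02
  Sep: +$427.78 → $660.80
  Oct: +$427.78 → $1,088.58
  Nov: +$427.78 − $2,371.92 → -$855.56
  Dec: +$427.78 → -$427.78
  Jan: +$427.78 → $0.00
Lowest trial balance = -$855.56 (Nov)
Initial deposit = cushion − low point = $427.78 − (-$855.56) = $1,283.34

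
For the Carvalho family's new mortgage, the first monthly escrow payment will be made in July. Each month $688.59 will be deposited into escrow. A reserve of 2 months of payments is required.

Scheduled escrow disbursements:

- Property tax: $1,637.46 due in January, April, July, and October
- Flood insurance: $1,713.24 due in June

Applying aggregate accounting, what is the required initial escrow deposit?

Cushion = 2 × $688.59 = $1,377.18
Trial balance (start $0, +$688.59 each month, − disbursements):
  Jul: +$688.59 − $1,637.46 → -$948.87
  Aug: +$688.59 → -$260.28
  Sep: +$688.59 → $428.31
  Oct: +$688.59 − $1,637.46 → -$520.56
  Nov: +$688.59 → $168.03
  Dec: +$688.59 → $856.62
  Jan: +$688.59 − $1,637.46 → -$92.25
  Feb: +$688.59 → $596.34
  Mar: +$688.59 → $1,284.93
  Apr: +$688.59 − $1,637.46 → $336.06
  May: +$688.59 → $1,024.65
  Jun: +$688.59 − $1,713.24 → $0.00
Lowest trial balance = -$948.87 (Jul)
Initial deposit = cushion − low point = $1,377.18 − (-$948.87) = $2,326.05

$2,326.05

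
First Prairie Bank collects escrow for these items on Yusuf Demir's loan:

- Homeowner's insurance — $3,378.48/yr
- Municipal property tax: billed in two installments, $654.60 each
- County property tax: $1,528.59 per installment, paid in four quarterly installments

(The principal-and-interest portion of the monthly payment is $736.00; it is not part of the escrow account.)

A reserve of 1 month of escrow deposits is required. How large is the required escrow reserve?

$900.17

Homeowner's insurance = $3,378.48 per year
Municipal property tax = $654.60 × 2 = $1,309.20 per year
County property tax = $1,528.59 × 4 = $6,114.36 per year
Total annual escrow = $3,378.48 + $1,309.20 + $6,114.36 = $10,802.04
Monthly escrow = $10,802.04 / 12 = $900.17
Reserve = 1 × $900.17 = $900.17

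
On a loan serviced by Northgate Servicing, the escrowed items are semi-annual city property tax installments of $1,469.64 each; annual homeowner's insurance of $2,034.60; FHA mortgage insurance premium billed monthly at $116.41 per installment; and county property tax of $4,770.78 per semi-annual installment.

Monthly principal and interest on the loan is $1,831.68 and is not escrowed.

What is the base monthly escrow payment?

City property tax — $1,469.64 × 2 = $2,939.28 annually
Homeowner's insurance — $2,034.60 annually
FHA mortgage insurance premium — $116.41 × 12 = $1,396.92 annually
County property tax — $4,770.78 × 2 = $9,541.56 annually
Total annual escrow = $2,939.28 + $2,034.60 + $1,396.92 + $9,541.56 = $15,912.36
Monthly escrow = $15,912.36 / 12 = $1,326.03

$1,326.03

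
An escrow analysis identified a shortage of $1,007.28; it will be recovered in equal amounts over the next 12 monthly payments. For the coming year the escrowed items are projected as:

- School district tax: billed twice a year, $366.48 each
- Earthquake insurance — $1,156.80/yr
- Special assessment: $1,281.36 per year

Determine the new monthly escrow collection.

$348.20

School district tax = $366.48 × 2 = $732.96
Earthquake insurance = $1,156.80
Special assessment = $1,281.36
Combined annual = $3,171.12
Base monthly escrow = $3,171.12 ÷ 12 = $264.26
Monthly shortage recovery: $1,007.28 ÷ 12 = $83.94
Adjusted monthly = $264.26 + $83.94 = $348.20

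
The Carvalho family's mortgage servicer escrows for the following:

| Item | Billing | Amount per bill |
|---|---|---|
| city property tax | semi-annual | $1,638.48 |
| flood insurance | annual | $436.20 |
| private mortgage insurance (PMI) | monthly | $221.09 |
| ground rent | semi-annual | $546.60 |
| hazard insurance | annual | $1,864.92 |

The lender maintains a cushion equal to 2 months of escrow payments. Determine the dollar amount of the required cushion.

$1,554.06

City property tax = $1,638.48 × 2 = $3,276.96/yr
Flood insurance = $436.20/yr
Private mortgage insurance (PMI) = $221.09 × 12 = $2,653.08/yr
Ground rent = $546.60 × 2 = $1,093.20/yr
Hazard insurance = $1,864.92/yr
Combined annual = $3,276.96 + $436.20 + $2,653.08 + $1,093.20 + $1,864.92 = $9,324.36
Monthly escrow = $9,324.36 ÷ 12 = $777.03
Reserve = 2 × $777.03 = $1,554.06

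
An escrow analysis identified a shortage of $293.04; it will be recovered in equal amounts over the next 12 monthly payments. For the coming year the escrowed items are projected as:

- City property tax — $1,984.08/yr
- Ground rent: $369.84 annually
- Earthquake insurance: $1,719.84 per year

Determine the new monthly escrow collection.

$363.90

City property tax: $1,984.08 per year
Ground rent: $369.84 per year
Earthquake insurance: $1,719.84 per year
Total annual escrow = $4,073.76
Monthly escrow = $4,073.76 ÷ 12 = $339.48
Monthly shortage recovery: $293.04 ÷ 12 = $24.42
Adjusted monthly = $339.48 + $24.42 = $363.90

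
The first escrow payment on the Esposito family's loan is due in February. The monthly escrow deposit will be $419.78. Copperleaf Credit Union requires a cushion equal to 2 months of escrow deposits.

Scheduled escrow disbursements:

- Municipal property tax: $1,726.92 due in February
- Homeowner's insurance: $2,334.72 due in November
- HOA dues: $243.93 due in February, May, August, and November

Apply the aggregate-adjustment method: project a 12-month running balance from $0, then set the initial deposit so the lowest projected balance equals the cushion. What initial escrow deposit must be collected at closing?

Cushion = 2 × $419.78 = $839.56
Trial balance (start $0, +$419.78 each month, − disbursements):
  Feb: +$419.78 − $1,970.85 → -$1,551.07
  Mar: +$419.78 → -$1,131.29
  Apr: +$419.78 → -$711.51
  May: +$419.78 − $243.93 → -$535.66
  Jun: +$419.78 → -$115.88
  Jul: +$419.78 → $303.90
  Aug: +$419.78 − $243.93 → $479.75
  Sep: +$419.78 → $899.53
  Oct: +$419.78 → $1,319.31
  Nov: +$419.78 − $2,578.65 → -$839.56
  Dec: +$419.78 → -$419.78
  Jan: +$419.78 → $0.00
Lowest trial balance = -$1,551.07 (Feb)
Initial deposit = cushion − low point = $839.56 − (-$1,551.07) = $2,390.63

$2,390.63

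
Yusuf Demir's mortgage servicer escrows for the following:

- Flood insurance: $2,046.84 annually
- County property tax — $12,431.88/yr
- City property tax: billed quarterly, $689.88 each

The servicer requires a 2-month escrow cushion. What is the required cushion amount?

$2,873.04

Flood insurance: $2,046.84
County property tax: $12,431.88
City property tax: $689.88 × 4 = $2,759.52
Yearly total = $17,238.24
Monthly escrow = $17,238.24 / 12 = $1,436.52
Reserve = 2 × $1,436.52 = $2,873.04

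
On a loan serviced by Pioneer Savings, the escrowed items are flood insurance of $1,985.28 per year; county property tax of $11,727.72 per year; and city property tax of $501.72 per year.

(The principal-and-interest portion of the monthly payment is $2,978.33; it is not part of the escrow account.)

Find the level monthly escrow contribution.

Flood insurance — $1,985.28 per year
County property tax — $11,727.72 per year
City property tax — $501.72 per year
Yearly total = $14,214.72
Base monthly escrow = $14,214.72 ÷ 12 = $1,184.56

$1,184.56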